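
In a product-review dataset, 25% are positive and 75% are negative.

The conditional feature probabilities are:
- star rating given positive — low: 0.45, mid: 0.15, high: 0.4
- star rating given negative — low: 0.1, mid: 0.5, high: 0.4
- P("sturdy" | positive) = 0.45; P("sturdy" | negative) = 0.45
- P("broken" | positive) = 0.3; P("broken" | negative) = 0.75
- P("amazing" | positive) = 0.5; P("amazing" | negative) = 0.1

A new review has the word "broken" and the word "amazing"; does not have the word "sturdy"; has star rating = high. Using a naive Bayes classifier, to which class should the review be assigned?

negative

positive: 0.25 × 0.4 × (1−0.45) × 0.3 × 0.5 = 0.00825
negative: 0.75 × 0.4 × (1−0.45) × 0.75 × 0.1 = 0.012375
Highest score → negative.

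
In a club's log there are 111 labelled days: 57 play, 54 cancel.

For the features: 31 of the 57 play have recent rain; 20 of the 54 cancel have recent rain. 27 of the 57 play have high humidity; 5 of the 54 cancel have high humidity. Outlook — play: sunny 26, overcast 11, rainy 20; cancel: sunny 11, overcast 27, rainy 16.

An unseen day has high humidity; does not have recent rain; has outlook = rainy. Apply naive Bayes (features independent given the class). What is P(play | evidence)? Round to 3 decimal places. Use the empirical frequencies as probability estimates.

play: (57/111) × (26/57) × (27/57) × (20/57) ≈ 0.0389309
cancel: (54/111) × (34/54) × (5/54) × (16/54) ≈ 0.00840347
P(play | x) = 0.0389309 / 0.04733437 ≈ 0.822

0.822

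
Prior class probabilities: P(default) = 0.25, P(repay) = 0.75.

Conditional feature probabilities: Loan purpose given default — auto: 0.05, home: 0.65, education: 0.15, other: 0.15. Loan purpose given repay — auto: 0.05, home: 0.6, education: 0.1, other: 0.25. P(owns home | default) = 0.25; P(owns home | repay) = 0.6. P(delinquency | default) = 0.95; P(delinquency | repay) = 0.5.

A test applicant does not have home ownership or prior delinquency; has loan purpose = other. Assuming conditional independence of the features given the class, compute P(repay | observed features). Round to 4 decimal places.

default: 0.25 × 0.15 × (1−0.25) × (1−0.95) = 0.00140625
repay: 0.75 × 0.25 × (1−0.6) × (1−0.5) = 0.0375
P(repay | x) = 0.0375 / 0.03890625 ≈ 0.9639

0.9639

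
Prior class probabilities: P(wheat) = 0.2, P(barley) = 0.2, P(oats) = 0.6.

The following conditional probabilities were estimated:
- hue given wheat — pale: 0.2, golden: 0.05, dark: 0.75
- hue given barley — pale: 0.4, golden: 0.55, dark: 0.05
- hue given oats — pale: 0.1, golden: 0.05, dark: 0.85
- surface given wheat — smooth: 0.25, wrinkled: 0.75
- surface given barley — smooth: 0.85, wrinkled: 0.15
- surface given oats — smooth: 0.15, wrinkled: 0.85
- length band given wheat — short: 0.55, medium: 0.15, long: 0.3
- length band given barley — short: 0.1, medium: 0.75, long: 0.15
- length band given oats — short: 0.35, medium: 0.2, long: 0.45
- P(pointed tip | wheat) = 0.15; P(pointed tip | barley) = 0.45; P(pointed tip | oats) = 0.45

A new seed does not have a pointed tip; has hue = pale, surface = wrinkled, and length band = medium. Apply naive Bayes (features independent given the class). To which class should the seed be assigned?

wheat: 0.2 × 0.2 × 0.75 × 0.15 × (1−0.15) = 0.003825
barley: 0.2 × 0.4 × 0.15 × 0.75 × (1−0.45) = 0.00495
oats: 0.6 × 0.1 × 0.85 × 0.2 × (1−0.45) = 0.00561
Highest score → oats.

oats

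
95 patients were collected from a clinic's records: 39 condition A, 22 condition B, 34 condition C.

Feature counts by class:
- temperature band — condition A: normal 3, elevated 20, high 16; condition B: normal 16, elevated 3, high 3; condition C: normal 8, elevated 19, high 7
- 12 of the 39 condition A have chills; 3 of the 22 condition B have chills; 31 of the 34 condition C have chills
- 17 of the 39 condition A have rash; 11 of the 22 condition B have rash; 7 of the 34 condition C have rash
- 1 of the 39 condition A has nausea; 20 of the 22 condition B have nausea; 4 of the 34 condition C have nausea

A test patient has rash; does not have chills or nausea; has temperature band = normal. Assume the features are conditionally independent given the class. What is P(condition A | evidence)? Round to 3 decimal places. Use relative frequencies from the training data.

condition A: (39/95) × (3/39) × (27/39) × (17/39) × (38/39) ≈ 0.00928539
condition B: (22/95) × (16/22) × (19/22) × (11/22) × (2/22) ≈ 0.00661157
condition C: (34/95) × (8/34) × (3/34) × (7/34) × (30/34) ≈ 0.0013498
P(condition A | x) = 0.00928539 / 0.01724676 ≈ 0.538

0.538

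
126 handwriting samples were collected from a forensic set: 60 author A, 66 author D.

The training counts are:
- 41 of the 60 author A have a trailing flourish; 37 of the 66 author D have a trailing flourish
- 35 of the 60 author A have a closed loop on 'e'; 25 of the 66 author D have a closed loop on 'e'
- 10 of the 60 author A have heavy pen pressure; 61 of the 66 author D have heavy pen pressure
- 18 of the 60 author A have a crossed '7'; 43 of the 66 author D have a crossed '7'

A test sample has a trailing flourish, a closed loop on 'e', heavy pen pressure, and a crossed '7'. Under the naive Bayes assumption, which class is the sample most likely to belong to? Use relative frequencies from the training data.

author A: (60/126) × (41/60) × (35/60) × (10/60) × (18/60) ≈ 0.00949074
author D: (66/126) × (37/66) × (25/66) × (61/66) × (43/66) ≈ 0.0669788
Highest score → author D.

author D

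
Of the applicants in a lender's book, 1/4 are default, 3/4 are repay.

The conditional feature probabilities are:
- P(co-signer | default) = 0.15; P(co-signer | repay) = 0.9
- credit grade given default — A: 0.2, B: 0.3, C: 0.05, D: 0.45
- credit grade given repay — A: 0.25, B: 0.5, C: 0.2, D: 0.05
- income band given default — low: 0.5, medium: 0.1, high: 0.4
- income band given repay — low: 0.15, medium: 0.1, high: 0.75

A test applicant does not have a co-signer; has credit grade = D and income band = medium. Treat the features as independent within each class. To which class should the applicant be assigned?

default

default: 0.25 × (1−0.15) × 0.45 × 0.1 = 0.0095625
repay: 0.75 × (1−0.9) × 0.05 × 0.1 = 0.000375
Highest score → default.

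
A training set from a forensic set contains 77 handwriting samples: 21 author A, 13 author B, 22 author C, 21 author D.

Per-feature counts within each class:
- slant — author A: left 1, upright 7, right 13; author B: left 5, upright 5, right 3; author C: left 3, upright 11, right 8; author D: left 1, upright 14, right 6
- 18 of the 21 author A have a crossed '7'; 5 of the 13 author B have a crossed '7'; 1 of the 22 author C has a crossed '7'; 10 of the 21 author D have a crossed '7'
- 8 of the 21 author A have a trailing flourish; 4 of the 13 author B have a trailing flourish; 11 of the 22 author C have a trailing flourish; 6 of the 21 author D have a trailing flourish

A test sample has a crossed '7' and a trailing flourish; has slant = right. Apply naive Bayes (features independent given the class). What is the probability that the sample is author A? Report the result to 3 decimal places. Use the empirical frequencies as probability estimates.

0.758

author A: (21/77) × (13/21) × (18/21) × (8/21) ≈ 0.0551285
author B: (13/77) × (3/13) × (5/13) × (4/13) ≈ 0.00461077
author C: (22/77) × (8/22) × (1/22) × (11/22) ≈ 0.00236128
author D: (21/77) × (6/21) × (10/21) × (6/21) ≈ 0.0106016
P(author A | x) = 0.0551285 / 0.07270215 ≈ 0.758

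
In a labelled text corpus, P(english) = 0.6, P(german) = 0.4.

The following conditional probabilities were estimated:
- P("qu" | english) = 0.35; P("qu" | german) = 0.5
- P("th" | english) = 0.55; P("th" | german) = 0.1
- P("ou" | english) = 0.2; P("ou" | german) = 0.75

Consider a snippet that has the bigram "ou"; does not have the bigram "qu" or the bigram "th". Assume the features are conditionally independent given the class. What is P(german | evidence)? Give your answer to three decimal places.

english: 0.6 × (1−0.35) × (1−0.55) × 0.2 = 0.0351
german: 0.4 × (1−0.5) × (1−0.1) × 0.75 = 0.135
P(german | x) = 0.135 / 0.1701 ≈ 0.794

0.794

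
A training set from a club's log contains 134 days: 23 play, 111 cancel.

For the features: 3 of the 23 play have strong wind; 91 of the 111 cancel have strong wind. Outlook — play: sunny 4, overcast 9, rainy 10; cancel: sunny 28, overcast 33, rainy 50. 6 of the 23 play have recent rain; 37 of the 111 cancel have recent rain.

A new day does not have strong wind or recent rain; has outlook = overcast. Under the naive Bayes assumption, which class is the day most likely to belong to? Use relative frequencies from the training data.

play

play: (23/134) × (20/23) × (9/23) × (17/23) ≈ 0.0431679
cancel: (111/134) × (20/111) × (33/111) × (74/111) ≈ 0.0295818
Highest score → play.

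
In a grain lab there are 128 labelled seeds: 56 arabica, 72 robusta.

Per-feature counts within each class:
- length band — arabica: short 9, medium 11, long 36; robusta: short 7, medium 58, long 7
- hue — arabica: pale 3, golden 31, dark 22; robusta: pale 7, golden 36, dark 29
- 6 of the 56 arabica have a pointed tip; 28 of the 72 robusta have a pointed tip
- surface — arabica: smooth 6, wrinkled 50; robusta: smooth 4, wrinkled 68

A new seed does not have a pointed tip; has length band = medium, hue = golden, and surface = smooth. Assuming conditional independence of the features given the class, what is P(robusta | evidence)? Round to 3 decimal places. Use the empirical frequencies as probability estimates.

arabica: (56/128) × (11/56) × (31/56) × (50/56) × (6/56) ≈ 0.00455094
robusta: (72/128) × (58/72) × (36/72) × (44/72) × (4/72) ≈ 0.00769194
P(robusta | x) = 0.00769194 / 0.01224288 ≈ 0.628

0.628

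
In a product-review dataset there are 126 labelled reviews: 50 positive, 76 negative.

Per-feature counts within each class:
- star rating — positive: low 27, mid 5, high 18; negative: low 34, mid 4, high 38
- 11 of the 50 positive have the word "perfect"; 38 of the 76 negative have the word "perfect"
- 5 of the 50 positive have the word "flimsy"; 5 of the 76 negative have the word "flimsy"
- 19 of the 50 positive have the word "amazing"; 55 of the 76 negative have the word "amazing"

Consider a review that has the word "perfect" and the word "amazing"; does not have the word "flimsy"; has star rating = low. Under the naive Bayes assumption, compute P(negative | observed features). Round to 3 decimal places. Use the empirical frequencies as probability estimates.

positive: (50/126) × (27/50) × (11/50) × (45/50) × (19/50) ≈ 0.0161229
negative: (76/126) × (34/76) × (38/76) × (71/76) × (55/76) ≈ 0.0912163
P(negative | x) = 0.0912163 / 0.1073392 ≈ 0.850

0.850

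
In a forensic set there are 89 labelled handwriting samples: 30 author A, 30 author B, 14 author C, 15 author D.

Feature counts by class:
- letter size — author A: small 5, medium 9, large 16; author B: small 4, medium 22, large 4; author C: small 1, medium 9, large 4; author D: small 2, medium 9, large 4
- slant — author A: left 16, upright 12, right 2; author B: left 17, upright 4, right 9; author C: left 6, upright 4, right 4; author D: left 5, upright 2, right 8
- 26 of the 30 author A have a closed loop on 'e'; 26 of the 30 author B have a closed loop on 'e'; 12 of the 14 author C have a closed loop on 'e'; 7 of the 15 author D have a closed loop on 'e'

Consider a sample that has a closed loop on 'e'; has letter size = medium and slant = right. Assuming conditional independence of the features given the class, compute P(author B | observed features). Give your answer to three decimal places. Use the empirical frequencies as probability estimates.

author A: (30/89) × (9/30) × (2/30) × (26/30) ≈ 0.0058427
author B: (30/89) × (22/30) × (9/30) × (26/30) ≈ 0.0642697
author C: (14/89) × (9/14) × (4/14) × (12/14) ≈ 0.024765
author D: (15/89) × (9/15) × (8/15) × (7/15) ≈ 0.0251685
P(author B | x) = 0.0642697 / 0.1200459 ≈ 0.535

0.535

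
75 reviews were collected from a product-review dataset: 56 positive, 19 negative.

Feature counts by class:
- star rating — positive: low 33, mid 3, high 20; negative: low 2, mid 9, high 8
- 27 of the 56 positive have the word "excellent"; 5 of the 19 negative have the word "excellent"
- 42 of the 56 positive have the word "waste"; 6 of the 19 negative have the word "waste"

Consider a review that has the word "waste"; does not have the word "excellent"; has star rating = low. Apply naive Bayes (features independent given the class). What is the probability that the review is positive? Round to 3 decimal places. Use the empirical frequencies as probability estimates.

0.965

positive: (56/75) × (33/56) × (29/56) × (42/56) ≈ 0.170893
negative: (19/75) × (2/19) × (14/19) × (6/19) ≈ 0.00620499
P(positive | x) = 0.170893 / 0.17709799 ≈ 0.965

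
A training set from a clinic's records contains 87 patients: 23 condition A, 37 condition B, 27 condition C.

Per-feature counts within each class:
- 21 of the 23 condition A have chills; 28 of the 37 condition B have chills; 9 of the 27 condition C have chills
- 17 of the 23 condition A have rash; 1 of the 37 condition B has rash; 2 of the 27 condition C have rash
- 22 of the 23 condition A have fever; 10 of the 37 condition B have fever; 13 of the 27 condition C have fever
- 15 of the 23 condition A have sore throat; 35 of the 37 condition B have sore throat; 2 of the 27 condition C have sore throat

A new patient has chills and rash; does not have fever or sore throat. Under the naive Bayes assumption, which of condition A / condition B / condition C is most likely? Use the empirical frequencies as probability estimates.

condition A: (23/87) × (21/23) × (17/23) × (1/23) × (8/23) ≈ 0.00269808
condition B: (37/87) × (28/37) × (1/37) × (27/37) × (2/37) ≈ 0.000343105
condition C: (27/87) × (9/27) × (2/27) × (14/27) × (25/27) ≈ 0.003679
Highest score → condition C.

condition C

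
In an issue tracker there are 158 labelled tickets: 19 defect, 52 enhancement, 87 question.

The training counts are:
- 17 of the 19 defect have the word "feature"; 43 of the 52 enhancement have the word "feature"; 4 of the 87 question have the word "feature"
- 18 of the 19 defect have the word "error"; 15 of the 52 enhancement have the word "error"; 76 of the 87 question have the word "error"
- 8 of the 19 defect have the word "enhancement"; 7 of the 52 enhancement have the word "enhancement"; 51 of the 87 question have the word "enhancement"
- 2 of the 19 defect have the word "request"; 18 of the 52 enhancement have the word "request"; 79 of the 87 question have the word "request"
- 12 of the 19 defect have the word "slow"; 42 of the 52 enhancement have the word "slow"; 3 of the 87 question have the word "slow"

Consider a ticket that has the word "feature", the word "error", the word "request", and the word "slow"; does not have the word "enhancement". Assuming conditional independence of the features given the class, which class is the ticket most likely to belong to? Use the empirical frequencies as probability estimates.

enhancement

defect: (19/158) × (17/19) × (18/19) × (11/19) × (2/19) × (12/19) ≈ 0.00392332
enhancement: (52/158) × (43/52) × (15/52) × (45/52) × (18/52) × (42/52) ≈ 0.0189943
question: (87/158) × (4/87) × (76/87) × (36/87) × (79/87) × (3/87) ≈ 0.000286543
Highest score → enhancement.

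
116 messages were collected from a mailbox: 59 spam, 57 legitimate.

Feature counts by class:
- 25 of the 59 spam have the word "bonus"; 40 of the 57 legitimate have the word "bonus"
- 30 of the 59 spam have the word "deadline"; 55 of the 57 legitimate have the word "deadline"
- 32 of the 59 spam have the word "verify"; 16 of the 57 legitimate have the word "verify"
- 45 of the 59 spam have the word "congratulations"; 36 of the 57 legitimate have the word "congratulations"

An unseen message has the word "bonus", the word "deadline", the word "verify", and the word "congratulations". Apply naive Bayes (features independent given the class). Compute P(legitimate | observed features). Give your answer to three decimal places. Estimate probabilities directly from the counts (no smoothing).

0.565

spam: (59/116) × (25/59) × (30/59) × (32/59) × (45/59) ≈ 0.0453325
legitimate: (57/116) × (40/57) × (55/57) × (16/57) × (36/57) ≈ 0.0589879
P(legitimate | x) = 0.0589879 / 0.1043204 ≈ 0.565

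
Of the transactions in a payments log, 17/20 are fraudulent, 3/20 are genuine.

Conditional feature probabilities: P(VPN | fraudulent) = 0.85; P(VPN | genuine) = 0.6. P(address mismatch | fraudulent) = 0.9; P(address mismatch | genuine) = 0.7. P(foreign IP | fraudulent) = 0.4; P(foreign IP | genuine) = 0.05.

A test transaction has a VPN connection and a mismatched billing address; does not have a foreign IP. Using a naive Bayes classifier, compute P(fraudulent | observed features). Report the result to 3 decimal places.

0.867

fraudulent: 0.85 × 0.85 × 0.9 × (1−0.4) = 0.39015
genuine: 0.15 × 0.6 × 0.7 × (1−0.05) = 0.05985
P(fraudulent | x) = 0.39015 / 0.45 ≈ 0.867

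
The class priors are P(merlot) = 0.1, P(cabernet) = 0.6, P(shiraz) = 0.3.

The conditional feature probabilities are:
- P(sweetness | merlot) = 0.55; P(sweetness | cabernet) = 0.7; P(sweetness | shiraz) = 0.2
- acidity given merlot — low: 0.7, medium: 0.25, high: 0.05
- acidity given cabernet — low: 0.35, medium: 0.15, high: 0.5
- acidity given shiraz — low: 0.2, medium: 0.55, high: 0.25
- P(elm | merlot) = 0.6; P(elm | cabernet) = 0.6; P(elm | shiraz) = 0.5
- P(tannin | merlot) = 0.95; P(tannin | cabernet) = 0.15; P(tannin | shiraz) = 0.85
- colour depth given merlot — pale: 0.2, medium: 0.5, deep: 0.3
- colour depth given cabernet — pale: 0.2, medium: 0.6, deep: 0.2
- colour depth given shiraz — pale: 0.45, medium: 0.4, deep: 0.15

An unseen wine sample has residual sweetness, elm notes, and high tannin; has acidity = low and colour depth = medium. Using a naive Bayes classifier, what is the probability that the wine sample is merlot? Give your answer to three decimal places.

0.524

merlot: 0.1 × 0.55 × 0.7 × 0.6 × 0.95 × 0.5 = 0.0109725
cabernet: 0.6 × 0.7 × 0.35 × 0.6 × 0.15 × 0.6 = 0.007938
shiraz: 0.3 × 0.2 × 0.2 × 0.5 × 0.85 × 0.4 = 0.00204
P(merlot | x) = 0.0109725 / 0.0209505 ≈ 0.524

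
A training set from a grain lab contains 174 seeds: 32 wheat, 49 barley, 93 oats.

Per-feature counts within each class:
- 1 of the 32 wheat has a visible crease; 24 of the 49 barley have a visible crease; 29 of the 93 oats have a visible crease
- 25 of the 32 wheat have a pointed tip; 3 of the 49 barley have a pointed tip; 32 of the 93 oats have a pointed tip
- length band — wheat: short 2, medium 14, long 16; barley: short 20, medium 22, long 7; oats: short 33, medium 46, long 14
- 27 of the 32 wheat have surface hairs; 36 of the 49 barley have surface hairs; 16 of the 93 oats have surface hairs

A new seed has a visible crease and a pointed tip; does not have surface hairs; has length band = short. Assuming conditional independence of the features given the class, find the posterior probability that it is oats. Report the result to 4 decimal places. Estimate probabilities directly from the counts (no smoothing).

wheat: (32/174) × (1/32) × (25/32) × (2/32) × (5/32) ≈ 0.0000438471
barley: (49/174) × (24/49) × (3/49) × (20/49) × (13/49) ≈ 0.000914468
oats: (93/174) × (29/93) × (32/93) × (33/93) × (77/93) ≈ 0.0168482
P(oats | x) = 0.0168482 / 0.0178065151 ≈ 0.9462

0.9462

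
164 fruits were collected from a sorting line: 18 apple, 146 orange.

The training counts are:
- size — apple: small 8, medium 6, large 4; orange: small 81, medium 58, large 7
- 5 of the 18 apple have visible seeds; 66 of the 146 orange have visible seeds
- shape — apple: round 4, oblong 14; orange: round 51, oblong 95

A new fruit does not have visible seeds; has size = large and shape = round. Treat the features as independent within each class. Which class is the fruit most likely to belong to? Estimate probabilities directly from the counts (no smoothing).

apple: (18/164) × (4/18) × (13/18) × (4/18) ≈ 0.00391448
orange: (146/164) × (7/146) × (80/146) × (51/146) ≈ 0.00816975
Highest score → orange.

orange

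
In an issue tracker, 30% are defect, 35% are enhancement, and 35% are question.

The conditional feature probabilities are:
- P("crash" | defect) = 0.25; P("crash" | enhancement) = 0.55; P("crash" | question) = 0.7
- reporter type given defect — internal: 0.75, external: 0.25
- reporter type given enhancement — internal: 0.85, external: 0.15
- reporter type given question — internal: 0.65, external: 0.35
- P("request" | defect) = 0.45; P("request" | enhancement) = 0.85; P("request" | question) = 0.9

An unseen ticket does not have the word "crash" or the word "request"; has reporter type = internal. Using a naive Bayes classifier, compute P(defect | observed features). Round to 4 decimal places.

defect: 0.3 × (1−0.25) × 0.75 × (1−0.45) = 0.0928125
enhancement: 0.35 × (1−0.55) × 0.85 × (1−0.85) = 0.02008125
question: 0.35 × (1−0.7) × 0.65 × (1−0.9) = 0.006825
P(defect | x) = 0.0928125 / 0.11971875 ≈ 0.7753

0.7753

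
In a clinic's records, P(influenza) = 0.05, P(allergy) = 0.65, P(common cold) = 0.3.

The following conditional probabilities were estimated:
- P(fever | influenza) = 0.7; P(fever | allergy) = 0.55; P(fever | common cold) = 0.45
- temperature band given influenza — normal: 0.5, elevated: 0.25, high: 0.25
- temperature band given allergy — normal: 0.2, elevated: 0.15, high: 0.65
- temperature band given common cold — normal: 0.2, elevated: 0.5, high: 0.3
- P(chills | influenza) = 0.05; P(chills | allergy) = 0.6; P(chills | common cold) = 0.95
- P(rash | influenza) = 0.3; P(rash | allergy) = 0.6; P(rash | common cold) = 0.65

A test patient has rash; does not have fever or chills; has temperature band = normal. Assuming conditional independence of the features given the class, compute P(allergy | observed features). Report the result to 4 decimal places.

influenza: 0.05 × (1−0.7) × 0.5 × (1−0.05) × 0.3 = 0.0021375
allergy: 0.65 × (1−0.55) × 0.2 × (1−0.6) × 0.6 = 0.01404
common cold: 0.3 × (1−0.45) × 0.2 × (1−0.95) × 0.65 = 0.0010725
P(allergy | x) = 0.01404 / 0.01725 ≈ 0.8139

0.8139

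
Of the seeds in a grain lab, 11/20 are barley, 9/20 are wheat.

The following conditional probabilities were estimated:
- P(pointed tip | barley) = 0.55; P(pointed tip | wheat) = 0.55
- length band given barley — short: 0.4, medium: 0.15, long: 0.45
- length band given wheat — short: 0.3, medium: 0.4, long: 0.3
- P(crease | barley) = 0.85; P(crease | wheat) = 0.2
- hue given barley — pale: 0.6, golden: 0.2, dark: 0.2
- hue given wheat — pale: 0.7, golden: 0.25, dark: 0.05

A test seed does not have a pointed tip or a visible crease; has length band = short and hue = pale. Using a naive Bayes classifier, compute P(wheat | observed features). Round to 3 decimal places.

barley: 0.55 × (1−0.55) × 0.4 × (1−0.85) × 0.6 = 0.00891
wheat: 0.45 × (1−0.55) × 0.3 × (1−0.2) × 0.7 = 0.03402
P(wheat | x) = 0.03402 / 0.04293 ≈ 0.792

0.792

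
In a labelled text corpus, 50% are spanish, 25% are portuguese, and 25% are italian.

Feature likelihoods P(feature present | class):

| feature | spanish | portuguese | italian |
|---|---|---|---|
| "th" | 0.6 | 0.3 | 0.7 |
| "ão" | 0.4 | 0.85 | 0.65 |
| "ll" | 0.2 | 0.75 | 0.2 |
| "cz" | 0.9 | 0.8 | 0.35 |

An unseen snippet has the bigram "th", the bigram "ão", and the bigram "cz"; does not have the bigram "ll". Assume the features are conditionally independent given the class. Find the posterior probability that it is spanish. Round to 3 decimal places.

spanish: 0.5 × 0.6 × 0.4 × (1−0.2) × 0.9 = 0.0864
portuguese: 0.25 × 0.3 × 0.85 × (1−0.75) × 0.8 = 0.01275
italian: 0.25 × 0.7 × 0.65 × (1−0.2) × 0.35 = 0.03185
P(spanish | x) = 0.0864 / 0.131 ≈ 0.660

0.660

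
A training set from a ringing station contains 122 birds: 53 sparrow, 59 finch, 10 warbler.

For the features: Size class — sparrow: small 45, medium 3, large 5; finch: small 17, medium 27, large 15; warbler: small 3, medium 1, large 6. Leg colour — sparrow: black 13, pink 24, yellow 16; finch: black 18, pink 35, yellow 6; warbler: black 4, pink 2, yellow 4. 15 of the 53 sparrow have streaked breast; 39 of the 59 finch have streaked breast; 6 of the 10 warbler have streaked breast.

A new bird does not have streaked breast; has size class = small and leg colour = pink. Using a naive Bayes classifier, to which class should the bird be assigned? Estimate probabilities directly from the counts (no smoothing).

sparrow

sparrow: (53/122) × (45/53) × (24/53) × (38/53) ≈ 0.119756
finch: (59/122) × (17/59) × (35/59) × (20/59) ≈ 0.028021
warbler: (10/122) × (3/10) × (2/10) × (4/10) ≈ 0.00196721
Highest score → sparrow.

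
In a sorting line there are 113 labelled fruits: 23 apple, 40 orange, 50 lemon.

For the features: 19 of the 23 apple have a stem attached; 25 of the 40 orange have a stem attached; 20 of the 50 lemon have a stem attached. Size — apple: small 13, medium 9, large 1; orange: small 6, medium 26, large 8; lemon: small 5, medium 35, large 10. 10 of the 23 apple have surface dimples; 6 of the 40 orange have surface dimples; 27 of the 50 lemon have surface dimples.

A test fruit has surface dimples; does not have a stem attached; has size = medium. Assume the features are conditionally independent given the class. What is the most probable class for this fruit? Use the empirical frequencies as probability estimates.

lemon

apple: (23/113) × (4/23) × (9/23) × (10/23) ≈ 0.00602238
orange: (40/113) × (15/40) × (26/40) × (6/40) ≈ 0.0129425
lemon: (50/113) × (30/50) × (35/50) × (27/50) ≈ 0.100354
Highest score → lemon.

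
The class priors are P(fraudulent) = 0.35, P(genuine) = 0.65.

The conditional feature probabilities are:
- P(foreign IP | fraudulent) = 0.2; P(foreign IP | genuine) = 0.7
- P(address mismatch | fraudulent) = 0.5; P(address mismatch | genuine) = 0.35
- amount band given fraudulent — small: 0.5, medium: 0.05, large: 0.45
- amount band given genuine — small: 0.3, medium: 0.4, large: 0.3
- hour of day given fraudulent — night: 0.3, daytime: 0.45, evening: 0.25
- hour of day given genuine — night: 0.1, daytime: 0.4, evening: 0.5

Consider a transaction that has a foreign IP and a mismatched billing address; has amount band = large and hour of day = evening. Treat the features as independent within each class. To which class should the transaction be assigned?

genuine

fraudulent: 0.35 × 0.2 × 0.5 × 0.45 × 0.25 = 0.0039375
genuine: 0.65 × 0.7 × 0.35 × 0.3 × 0.5 = 0.0238875
Highest score → genuine.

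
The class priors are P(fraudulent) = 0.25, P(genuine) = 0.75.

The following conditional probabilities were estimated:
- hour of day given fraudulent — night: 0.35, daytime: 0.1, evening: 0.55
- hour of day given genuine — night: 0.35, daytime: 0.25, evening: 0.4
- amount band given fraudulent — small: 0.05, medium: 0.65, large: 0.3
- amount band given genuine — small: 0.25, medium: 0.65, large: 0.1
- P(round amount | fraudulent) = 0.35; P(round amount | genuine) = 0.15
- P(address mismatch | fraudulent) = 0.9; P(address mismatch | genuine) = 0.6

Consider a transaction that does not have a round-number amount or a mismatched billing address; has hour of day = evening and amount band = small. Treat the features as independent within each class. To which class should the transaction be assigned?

genuine

fraudulent: 0.25 × 0.55 × 0.05 × (1−0.35) × (1−0.9) = 0.000446875
genuine: 0.75 × 0.4 × 0.25 × (1−0.15) × (1−0.6) = 0.0255
Highest score → genuine.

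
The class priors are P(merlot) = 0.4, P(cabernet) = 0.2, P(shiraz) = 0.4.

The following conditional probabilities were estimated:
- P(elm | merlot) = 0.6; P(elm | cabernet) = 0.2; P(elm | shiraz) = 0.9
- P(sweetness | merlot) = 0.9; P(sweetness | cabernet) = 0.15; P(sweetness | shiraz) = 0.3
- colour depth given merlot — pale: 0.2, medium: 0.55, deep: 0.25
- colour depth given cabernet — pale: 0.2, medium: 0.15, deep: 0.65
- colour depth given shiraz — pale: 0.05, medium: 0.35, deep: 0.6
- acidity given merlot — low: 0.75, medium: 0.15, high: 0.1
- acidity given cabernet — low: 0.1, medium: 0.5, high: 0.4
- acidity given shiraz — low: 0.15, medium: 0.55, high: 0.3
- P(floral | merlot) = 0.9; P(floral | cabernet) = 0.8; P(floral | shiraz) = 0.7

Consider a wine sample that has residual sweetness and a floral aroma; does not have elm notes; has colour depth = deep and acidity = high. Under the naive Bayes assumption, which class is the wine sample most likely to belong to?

cabernet

merlot: 0.4 × (1−0.6) × 0.9 × 0.25 × 0.1 × 0.9 = 0.00324
cabernet: 0.2 × (1−0.2) × 0.15 × 0.65 × 0.4 × 0.8 = 0.004992
shiraz: 0.4 × (1−0.9) × 0.3 × 0.6 × 0.3 × 0.7 = 0.001512
Highest score → cabernet.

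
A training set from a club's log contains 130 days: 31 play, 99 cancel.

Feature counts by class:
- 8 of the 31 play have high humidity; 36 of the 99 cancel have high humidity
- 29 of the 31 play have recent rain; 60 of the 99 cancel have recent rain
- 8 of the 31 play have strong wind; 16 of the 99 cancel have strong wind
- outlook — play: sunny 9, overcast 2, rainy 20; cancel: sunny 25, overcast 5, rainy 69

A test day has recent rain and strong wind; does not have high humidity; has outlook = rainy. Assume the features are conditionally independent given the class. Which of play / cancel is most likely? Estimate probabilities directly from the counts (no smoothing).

cancel

play: (31/130) × (23/31) × (29/31) × (8/31) × (20/31) ≈ 0.0275561
cancel: (99/130) × (63/99) × (60/99) × (16/99) × (69/99) ≈ 0.0330835
Highest score → cancel.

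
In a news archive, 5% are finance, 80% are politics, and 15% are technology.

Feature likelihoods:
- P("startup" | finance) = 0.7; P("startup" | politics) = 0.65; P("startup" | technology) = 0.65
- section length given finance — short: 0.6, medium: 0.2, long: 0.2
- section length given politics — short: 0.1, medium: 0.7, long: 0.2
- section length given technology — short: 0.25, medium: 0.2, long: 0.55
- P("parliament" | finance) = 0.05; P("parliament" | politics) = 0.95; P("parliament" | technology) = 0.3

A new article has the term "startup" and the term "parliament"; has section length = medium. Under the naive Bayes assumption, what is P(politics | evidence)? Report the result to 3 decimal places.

finance: 0.05 × 0.7 × 0.2 × 0.05 = 0.00035
politics: 0.8 × 0.65 × 0.7 × 0.95 = 0.3458
technology: 0.15 × 0.65 × 0.2 × 0.3 = 0.00585
P(politics | x) = 0.3458 / 0.352 ≈ 0.982

0.982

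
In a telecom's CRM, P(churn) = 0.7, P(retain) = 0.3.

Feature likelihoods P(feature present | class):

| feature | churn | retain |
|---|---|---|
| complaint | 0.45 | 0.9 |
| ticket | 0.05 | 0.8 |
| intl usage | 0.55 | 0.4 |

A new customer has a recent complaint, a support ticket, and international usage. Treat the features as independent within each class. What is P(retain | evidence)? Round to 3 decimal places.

0.909

churn: 0.7 × 0.45 × 0.05 × 0.55 = 0.0086625
retain: 0.3 × 0.9 × 0.8 × 0.4 = 0.0864
P(retain | x) = 0.0864 / 0.0950625 ≈ 0.909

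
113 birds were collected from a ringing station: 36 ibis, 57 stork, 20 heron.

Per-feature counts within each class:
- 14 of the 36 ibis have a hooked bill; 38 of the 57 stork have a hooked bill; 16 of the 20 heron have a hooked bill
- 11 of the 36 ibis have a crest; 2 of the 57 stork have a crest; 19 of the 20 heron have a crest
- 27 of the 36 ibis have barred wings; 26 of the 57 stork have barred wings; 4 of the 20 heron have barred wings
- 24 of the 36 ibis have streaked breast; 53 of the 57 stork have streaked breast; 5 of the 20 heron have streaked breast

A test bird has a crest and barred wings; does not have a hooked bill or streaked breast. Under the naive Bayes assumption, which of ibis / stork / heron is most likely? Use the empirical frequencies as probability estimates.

ibis: (36/113) × (22/36) × (11/36) × (27/36) × (12/36) ≈ 0.0148722
stork: (57/113) × (19/57) × (2/57) × (26/57) × (4/57) ≈ 0.000188849
heron: (20/113) × (4/20) × (19/20) × (4/20) × (15/20) ≈ 0.00504425
Highest score → ibis.

ibis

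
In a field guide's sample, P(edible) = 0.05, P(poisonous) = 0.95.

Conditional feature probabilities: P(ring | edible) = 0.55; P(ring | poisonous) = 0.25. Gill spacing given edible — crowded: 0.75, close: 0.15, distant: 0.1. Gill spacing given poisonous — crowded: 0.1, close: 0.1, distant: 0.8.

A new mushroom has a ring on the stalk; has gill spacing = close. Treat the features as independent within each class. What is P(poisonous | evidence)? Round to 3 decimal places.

0.852

edible: 0.05 × 0.55 × 0.15 = 0.004125
poisonous: 0.95 × 0.25 × 0.1 = 0.02375
P(poisonous | x) = 0.02375 / 0.027875 ≈ 0.852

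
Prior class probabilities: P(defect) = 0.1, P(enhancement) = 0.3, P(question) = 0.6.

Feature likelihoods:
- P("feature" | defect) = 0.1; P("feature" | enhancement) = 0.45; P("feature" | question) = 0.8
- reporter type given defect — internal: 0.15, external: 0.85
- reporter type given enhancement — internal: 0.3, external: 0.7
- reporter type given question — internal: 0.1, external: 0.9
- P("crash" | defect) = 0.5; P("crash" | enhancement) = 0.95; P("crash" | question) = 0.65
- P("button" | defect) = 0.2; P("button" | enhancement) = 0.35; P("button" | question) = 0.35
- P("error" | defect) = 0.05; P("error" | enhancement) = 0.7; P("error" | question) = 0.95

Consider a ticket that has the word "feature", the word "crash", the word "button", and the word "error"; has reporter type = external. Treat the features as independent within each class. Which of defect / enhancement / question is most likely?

question

defect: 0.1 × 0.1 × 0.85 × 0.5 × 0.2 × 0.05 = 0.0000425
enhancement: 0.3 × 0.45 × 0.7 × 0.95 × 0.35 × 0.7 = 0.021994875
question: 0.6 × 0.8 × 0.9 × 0.65 × 0.35 × 0.95 = 0.093366
Highest score → question.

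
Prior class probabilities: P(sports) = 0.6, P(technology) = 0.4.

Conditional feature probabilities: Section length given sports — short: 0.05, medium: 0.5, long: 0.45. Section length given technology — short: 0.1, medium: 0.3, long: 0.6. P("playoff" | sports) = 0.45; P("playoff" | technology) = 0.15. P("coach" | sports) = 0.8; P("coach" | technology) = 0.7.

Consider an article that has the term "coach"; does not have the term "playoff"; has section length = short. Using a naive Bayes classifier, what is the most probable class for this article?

sports: 0.6 × 0.05 × (1−0.45) × 0.8 = 0.0132
technology: 0.4 × 0.1 × (1−0.15) × 0.7 = 0.0238
Highest score → technology.

technology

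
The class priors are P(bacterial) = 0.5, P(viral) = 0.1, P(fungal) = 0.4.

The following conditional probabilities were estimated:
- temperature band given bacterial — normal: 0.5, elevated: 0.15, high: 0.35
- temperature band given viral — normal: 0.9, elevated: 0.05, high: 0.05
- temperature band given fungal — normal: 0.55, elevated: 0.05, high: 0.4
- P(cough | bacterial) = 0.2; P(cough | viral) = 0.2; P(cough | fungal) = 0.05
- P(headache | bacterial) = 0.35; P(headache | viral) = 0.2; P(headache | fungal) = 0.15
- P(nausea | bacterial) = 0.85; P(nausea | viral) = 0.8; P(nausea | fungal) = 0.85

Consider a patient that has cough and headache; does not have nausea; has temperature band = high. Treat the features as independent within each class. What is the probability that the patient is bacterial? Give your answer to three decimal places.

0.893

bacterial: 0.5 × 0.35 × 0.2 × 0.35 × (1−0.85) = 0.0018375
viral: 0.1 × 0.05 × 0.2 × 0.2 × (1−0.8) = 0.00004
fungal: 0.4 × 0.4 × 0.05 × 0.15 × (1−0.85) = 0.00018
P(bacterial | x) = 0.0018375 / 0.0020575 ≈ 0.893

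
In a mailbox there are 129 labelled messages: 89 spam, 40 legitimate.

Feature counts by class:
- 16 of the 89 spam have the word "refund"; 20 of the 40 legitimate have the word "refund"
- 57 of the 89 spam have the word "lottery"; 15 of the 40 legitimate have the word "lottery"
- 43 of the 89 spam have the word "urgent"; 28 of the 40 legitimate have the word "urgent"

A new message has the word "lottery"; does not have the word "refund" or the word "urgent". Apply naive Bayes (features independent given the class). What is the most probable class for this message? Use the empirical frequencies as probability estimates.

spam

spam: (89/129) × (73/89) × (57/89) × (46/89) ≈ 0.187321
legitimate: (40/129) × (20/40) × (15/40) × (12/40) ≈ 0.0174419
Highest score → spam.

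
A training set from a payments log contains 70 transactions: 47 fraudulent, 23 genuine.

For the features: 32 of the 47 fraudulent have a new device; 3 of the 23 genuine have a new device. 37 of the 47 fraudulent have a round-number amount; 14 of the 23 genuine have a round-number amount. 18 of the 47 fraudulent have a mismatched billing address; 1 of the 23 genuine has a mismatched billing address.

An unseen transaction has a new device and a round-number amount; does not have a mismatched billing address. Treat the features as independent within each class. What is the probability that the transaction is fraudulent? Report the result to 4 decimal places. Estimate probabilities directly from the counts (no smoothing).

0.8990

fraudulent: (47/70) × (32/47) × (37/47) × (29/47) ≈ 0.222053
genuine: (23/70) × (3/23) × (14/23) × (22/23) ≈ 0.0249527
P(fraudulent | x) = 0.222053 / 0.2470057 ≈ 0.8990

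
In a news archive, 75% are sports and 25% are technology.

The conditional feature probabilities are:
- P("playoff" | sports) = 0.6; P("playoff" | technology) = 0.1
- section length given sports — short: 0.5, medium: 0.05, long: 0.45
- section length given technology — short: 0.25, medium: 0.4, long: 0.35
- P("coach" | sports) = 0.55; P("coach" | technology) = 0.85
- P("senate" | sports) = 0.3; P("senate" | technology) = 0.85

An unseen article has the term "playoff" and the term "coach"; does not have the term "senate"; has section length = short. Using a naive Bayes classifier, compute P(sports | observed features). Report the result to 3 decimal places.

sports: 0.75 × 0.6 × 0.5 × 0.55 × (1−0.3) = 0.086625
technology: 0.25 × 0.1 × 0.25 × 0.85 × (1−0.85) = 0.000796875
P(sports | x) = 0.086625 / 0.087421875 ≈ 0.991

0.991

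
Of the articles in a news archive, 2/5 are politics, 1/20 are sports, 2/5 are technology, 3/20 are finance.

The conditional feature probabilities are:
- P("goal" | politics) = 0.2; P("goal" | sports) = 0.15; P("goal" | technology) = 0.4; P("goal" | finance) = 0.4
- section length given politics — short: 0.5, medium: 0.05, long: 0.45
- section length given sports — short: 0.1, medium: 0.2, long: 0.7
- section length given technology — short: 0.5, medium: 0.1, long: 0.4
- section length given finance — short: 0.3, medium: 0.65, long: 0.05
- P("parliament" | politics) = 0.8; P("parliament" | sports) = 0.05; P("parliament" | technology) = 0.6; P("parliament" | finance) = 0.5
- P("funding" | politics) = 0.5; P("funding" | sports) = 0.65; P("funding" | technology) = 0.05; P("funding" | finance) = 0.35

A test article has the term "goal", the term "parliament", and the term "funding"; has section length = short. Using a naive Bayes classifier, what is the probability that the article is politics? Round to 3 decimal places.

politics: 0.4 × 0.2 × 0.5 × 0.8 × 0.5 = 0.016
sports: 0.05 × 0.15 × 0.1 × 0.05 × 0.65 = 0.000024375
technology: 0.4 × 0.4 × 0.5 × 0.6 × 0.05 = 0.0024
finance: 0.15 × 0.4 × 0.3 × 0.5 × 0.35 = 0.00315
P(politics | x) = 0.016 / 0.021574375 ≈ 0.742

0.742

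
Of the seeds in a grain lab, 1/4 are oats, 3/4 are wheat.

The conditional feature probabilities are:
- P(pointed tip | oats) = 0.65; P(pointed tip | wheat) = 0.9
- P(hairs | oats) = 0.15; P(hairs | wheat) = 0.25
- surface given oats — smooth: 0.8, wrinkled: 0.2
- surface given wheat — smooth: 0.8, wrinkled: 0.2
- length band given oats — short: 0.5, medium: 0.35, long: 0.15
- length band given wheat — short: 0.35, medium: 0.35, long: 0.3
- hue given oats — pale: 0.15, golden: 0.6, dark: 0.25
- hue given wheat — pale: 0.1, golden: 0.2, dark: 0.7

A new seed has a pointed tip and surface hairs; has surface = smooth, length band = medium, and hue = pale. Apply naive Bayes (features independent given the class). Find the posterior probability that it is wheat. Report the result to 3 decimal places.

0.822

oats: 0.25 × 0.65 × 0.15 × 0.8 × 0.35 × 0.15 = 0.00102375
wheat: 0.75 × 0.9 × 0.25 × 0.8 × 0.35 × 0.1 = 0.004725
P(wheat | x) = 0.004725 / 0.00574875 ≈ 0.822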